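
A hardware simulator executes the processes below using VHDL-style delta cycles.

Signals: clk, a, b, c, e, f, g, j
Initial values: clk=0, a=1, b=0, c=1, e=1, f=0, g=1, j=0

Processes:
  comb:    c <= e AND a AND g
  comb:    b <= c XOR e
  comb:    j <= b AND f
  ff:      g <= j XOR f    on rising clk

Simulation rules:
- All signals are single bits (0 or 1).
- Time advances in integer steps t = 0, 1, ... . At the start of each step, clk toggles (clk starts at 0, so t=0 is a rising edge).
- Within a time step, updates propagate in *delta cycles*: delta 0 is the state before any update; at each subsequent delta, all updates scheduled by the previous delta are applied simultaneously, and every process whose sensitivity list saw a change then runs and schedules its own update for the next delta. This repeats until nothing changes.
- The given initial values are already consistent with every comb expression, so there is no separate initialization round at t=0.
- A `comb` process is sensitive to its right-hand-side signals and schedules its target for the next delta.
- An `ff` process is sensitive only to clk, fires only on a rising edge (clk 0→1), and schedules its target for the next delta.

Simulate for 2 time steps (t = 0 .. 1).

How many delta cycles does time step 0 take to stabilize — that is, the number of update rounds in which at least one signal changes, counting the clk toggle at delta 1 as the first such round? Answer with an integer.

t=0 Δ0: g=1 a=1 e=1 clk=0 j=0 f=0 b=0 c=1
  Δ1: clk:0→1
  Δ2: g:1→0
  Δ3: c:1→0
  Δ4: b:0→1
  (4Δ to stable)
t=1 Δ0: g=0 a=1 e=1 clk=1 j=0 f=0 b=1 c=0
  Δ1: clk:1→0
  (1Δ to stable)

4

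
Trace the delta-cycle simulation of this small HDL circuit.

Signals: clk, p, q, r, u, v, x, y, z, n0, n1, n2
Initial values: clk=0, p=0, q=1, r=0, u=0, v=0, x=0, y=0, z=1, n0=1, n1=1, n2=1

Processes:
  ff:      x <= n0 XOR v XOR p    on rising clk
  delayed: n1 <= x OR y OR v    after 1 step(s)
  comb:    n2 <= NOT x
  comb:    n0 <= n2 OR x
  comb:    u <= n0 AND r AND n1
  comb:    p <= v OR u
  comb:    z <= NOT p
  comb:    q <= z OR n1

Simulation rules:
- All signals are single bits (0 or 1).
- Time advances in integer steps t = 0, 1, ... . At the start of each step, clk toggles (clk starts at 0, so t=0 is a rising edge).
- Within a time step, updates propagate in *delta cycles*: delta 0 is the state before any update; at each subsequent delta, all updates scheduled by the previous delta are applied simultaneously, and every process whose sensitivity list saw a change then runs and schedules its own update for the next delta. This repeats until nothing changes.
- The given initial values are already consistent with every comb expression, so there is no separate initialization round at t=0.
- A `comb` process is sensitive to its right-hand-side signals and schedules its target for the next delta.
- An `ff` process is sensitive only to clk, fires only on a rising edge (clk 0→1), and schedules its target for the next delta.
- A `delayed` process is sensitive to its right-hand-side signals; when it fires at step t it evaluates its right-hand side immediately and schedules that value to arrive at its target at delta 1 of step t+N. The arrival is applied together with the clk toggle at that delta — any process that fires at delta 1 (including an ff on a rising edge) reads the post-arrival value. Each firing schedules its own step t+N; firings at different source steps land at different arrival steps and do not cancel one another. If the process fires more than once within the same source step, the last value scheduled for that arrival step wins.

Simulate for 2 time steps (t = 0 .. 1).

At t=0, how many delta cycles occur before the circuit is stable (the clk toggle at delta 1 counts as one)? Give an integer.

3

[bits: clk,p,q,y,n1,x,r,z,u,v,n2,n0]
t=0: Δ0=001010010011 Δ1=101010010011 Δ2=101011010011 Δ3=101011010001 | 3Δ
t=1: Δ0=101011010001 Δ1=001011010001 | 1Δ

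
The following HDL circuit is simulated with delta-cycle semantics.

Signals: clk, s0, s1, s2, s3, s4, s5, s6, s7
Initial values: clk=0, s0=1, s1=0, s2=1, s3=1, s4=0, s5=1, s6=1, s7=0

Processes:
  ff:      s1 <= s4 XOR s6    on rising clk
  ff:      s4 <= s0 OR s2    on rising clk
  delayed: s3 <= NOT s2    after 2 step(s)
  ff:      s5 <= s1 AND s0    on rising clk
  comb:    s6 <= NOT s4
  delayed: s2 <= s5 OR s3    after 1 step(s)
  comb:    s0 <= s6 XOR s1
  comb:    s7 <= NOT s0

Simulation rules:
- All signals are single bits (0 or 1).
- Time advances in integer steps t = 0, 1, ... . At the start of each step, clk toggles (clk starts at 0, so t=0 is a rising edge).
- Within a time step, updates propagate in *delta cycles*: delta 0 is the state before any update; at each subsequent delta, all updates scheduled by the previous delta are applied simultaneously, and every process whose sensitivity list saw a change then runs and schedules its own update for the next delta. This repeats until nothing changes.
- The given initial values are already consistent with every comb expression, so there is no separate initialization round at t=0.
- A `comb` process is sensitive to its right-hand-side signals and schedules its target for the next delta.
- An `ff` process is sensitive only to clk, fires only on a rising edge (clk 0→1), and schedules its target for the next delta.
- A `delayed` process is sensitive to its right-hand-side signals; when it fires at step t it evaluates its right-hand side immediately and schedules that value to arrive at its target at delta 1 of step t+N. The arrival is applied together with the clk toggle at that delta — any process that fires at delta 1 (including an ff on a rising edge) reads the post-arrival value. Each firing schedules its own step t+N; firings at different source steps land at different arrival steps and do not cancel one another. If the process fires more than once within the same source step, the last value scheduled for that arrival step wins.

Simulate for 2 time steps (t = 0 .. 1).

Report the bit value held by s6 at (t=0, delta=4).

t=0 Δ0: s4=0 s7=0 s3=1 s2=1 clk=0 s6=1 s1=0 s5=1 s0=1
  Δ1: clk:0→1
  Δ2: s4:0→1, s1:0→1, s5:1→0
  Δ3: s6:1→0, s0:1→0
  Δ4: s7:0→1, s0:0→1
  Δ5: s7:1→0
  (5Δ to stable)
t=1 Δ0: s4=1 s7=0 s3=1 s2=1 clk=1 s6=0 s1=1 s5=0 s0=1
  Δ1: clk:1→0
  (1Δ to stable)

0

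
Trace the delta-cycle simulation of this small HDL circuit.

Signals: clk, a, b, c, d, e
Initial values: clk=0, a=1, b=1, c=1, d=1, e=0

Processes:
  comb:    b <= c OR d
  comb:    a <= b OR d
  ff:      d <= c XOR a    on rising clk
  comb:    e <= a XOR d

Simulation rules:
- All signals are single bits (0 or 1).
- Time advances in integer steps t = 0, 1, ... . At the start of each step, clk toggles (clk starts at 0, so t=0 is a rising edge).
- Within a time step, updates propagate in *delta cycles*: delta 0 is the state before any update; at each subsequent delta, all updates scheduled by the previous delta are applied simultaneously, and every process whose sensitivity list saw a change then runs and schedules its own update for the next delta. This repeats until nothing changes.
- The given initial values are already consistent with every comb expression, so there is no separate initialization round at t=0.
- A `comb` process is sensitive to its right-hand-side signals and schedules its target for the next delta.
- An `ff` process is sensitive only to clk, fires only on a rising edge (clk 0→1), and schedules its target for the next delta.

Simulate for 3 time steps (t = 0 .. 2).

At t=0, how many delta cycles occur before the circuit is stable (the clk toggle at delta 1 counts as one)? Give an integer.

3

[bits: clk,d,a,c,e,b]
t=0: Δ0=011101 Δ1=111101 Δ2=101101 Δ3=101111 | 3Δ
t=1: Δ0=101111 Δ1=001111 | 1Δ
t=2: Δ0=001111 Δ1=101111 | 1Δ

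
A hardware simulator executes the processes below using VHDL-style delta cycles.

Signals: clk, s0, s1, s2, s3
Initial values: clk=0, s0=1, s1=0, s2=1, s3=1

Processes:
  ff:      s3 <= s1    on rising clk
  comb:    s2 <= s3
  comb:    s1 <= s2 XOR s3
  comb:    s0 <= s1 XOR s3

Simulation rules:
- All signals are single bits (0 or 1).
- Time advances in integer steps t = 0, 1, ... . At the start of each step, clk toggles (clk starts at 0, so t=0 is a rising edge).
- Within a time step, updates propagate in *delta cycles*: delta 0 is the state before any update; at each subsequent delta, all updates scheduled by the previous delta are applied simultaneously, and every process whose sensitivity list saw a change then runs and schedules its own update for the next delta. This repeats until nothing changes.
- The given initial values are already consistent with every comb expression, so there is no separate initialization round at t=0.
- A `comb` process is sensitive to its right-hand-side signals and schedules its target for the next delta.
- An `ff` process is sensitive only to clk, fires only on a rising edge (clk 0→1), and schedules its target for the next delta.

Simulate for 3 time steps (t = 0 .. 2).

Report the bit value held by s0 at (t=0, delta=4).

1

t0.Δ0 s2=1 s3=1 s0=1 clk=0 s1=0
t0.Δ1 s2=1 s3=1 s0=1 clk=1 s1=0
t0.Δ2 s2=1 s3=0 s0=1 clk=1 s1=0
t0.Δ3 s2=0 s3=0 s0=0 clk=1 s1=1
t0.Δ4 s2=0 s3=0 s0=1 clk=1 s1=0
t0.Δ5 s2=0 s3=0 s0=0 clk=1 s1=0
t1.Δ0 s2=0 s3=0 s0=0 clk=1 s1=0
t1.Δ1 s2=0 s3=0 s0=0 clk=0 s1=0
t2.Δ0 s2=0 s3=0 s0=0 clk=0 s1=0
t2.Δ1 s2=0 s3=0 s0=0 clk=1 s1=0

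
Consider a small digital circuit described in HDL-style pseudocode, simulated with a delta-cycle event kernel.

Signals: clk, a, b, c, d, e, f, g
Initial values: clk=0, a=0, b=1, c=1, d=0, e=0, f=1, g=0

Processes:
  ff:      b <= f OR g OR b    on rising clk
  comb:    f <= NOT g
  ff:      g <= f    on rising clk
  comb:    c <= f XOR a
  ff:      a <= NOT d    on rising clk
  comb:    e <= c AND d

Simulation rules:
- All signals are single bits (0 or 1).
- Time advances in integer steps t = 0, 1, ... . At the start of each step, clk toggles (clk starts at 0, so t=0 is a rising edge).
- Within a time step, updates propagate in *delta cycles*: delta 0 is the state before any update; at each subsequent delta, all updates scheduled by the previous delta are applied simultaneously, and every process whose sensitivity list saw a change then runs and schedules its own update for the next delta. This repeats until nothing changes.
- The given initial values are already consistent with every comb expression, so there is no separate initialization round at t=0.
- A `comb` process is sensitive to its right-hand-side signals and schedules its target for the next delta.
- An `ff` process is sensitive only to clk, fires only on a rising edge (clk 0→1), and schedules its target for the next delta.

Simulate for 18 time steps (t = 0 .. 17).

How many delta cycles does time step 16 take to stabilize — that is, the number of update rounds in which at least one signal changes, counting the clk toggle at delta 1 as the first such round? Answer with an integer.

t0.Δ0 clk=0 c=1 e=0 f=1 g=0 b=1 a=0 d=0
t0.Δ1 clk=1 c=1 e=0 f=1 g=0 b=1 a=0 d=0
t0.Δ2 clk=1 c=1 e=0 f=1 g=1 b=1 a=1 d=0
t0.Δ3 clk=1 c=0 e=0 f=0 g=1 b=1 a=1 d=0
t0.Δ4 clk=1 c=1 e=0 f=0 g=1 b=1 a=1 d=0
t1.Δ0 clk=1 c=1 e=0 f=0 g=1 b=1 a=1 d=0
t1.Δ1 clk=0 c=1 e=0 f=0 g=1 b=1 a=1 d=0
t2.Δ0 clk=0 c=1 e=0 f=0 g=1 b=1 a=1 d=0
t2.Δ1 clk=1 c=1 e=0 f=0 g=1 b=1 a=1 d=0
t2.Δ2 clk=1 c=1 e=0 f=0 g=0 b=1 a=1 d=0
t2.Δ3 clk=1 c=1 e=0 f=1 g=0 b=1 a=1 d=0
t2.Δ4 clk=1 c=0 e=0 f=1 g=0 b=1 a=1 d=0
t3.Δ0 clk=1 c=0 e=0 f=1 g=0 b=1 a=1 d=0
t3.Δ1 clk=0 c=0 e=0 f=1 g=0 b=1 a=1 d=0
t4.Δ0 clk=0 c=0 e=0 f=1 g=0 b=1 a=1 d=0
t4.Δ1 clk=1 c=0 e=0 f=1 g=0 b=1 a=1 d=0
t4.Δ2 clk=1 c=0 e=0 f=1 g=1 b=1 a=1 d=0
t4.Δ3 clk=1 c=0 e=0 f=0 g=1 b=1 a=1 d=0
t4.Δ4 clk=1 c=1 e=0 f=0 g=1 b=1 a=1 d=0
t5.Δ0 clk=1 c=1 e=0 f=0 g=1 b=1 a=1 d=0
t5.Δ1 clk=0 c=1 e=0 f=0 g=1 b=1 a=1 d=0
t6.Δ0 clk=0 c=1 e=0 f=0 g=1 b=1 a=1 d=0
t6.Δ1 clk=1 c=1 e=0 f=0 g=1 b=1 a=1 d=0
t6.Δ2 clk=1 c=1 e=0 f=0 g=0 b=1 a=1 d=0
t6.Δ3 clk=1 c=1 e=0 f=1 g=0 b=1 a=1 d=0
t6.Δ4 clk=1 c=0 e=0 f=1 g=0 b=1 a=1 d=0
t7.Δ0 clk=1 c=0 e=0 f=1 g=0 b=1 a=1 d=0
t7.Δ1 clk=0 c=0 e=0 f=1 g=0 b=1 a=1 d=0
t8.Δ0 clk=0 c=0 e=0 f=1 g=0 b=1 a=1 d=0
t8.Δ1 clk=1 c=0 e=0 f=1 g=0 b=1 a=1 d=0
t8.Δ2 clk=1 c=0 e=0 f=1 g=1 b=1 a=1 d=0
t8.Δ3 clk=1 c=0 e=0 f=0 g=1 b=1 a=1 d=0
t8.Δ4 clk=1 c=1 e=0 f=0 g=1 b=1 a=1 d=0
t9.Δ0 clk=1 c=1 e=0 f=0 g=1 b=1 a=1 d=0
t9.Δ1 clk=0 c=1 e=0 f=0 g=1 b=1 a=1 d=0
t10.Δ0 clk=0 c=1 e=0 f=0 g=1 b=1 a=1 d=0
t10.Δ1 clk=1 c=1 e=0 f=0 g=1 b=1 a=1 d=0
t10.Δ2 clk=1 c=1 e=0 f=0 g=0 b=1 a=1 d=0
t10.Δ3 clk=1 c=1 e=0 f=1 g=0 b=1 a=1 d=0
t10.Δ4 clk=1 c=0 e=0 f=1 g=0 b=1 a=1 d=0
t11.Δ0 clk=1 c=0 e=0 f=1 g=0 b=1 a=1 d=0
t11.Δ1 clk=0 c=0 e=0 f=1 g=0 b=1 a=1 d=0
t12.Δ0 clk=0 c=0 e=0 f=1 g=0 b=1 a=1 d=0
t12.Δ1 clk=1 c=0 e=0 f=1 g=0 b=1 a=1 d=0
t12.Δ2 clk=1 c=0 e=0 f=1 g=1 b=1 a=1 d=0
t12.Δ3 clk=1 c=0 e=0 f=0 g=1 b=1 a=1 d=0
t12.Δ4 clk=1 c=1 e=0 f=0 g=1 b=1 a=1 d=0
t13.Δ0 clk=1 c=1 e=0 f=0 g=1 b=1 a=1 d=0
t13.Δ1 clk=0 c=1 e=0 f=0 g=1 b=1 a=1 d=0
t14.Δ0 clk=0 c=1 e=0 f=0 g=1 b=1 a=1 d=0
t14.Δ1 clk=1 c=1 e=0 f=0 g=1 b=1 a=1 d=0
t14.Δ2 clk=1 c=1 e=0 f=0 g=0 b=1 a=1 d=0
t14.Δ3 clk=1 c=1 e=0 f=1 g=0 b=1 a=1 d=0
t14.Δ4 clk=1 c=0 e=0 f=1 g=0 b=1 a=1 d=0
t15.Δ0 clk=1 c=0 e=0 f=1 g=0 b=1 a=1 d=0
t15.Δ1 clk=0 c=0 e=0 f=1 g=0 b=1 a=1 d=0
t16.Δ0 clk=0 c=0 e=0 f=1 g=0 b=1 a=1 d=0
t16.Δ1 clk=1 c=0 e=0 f=1 g=0 b=1 a=1 d=0
t16.Δ2 clk=1 c=0 e=0 f=1 g=1 b=1 a=1 d=0
t16.Δ3 clk=1 c=0 e=0 f=0 g=1 b=1 a=1 d=0
t16.Δ4 clk=1 c=1 e=0 f=0 g=1 b=1 a=1 d=0
t17.Δ0 clk=1 c=1 e=0 f=0 g=1 b=1 a=1 d=0
t17.Δ1 clk=0 c=1 e=0 f=0 g=1 b=1 a=1 d=0

4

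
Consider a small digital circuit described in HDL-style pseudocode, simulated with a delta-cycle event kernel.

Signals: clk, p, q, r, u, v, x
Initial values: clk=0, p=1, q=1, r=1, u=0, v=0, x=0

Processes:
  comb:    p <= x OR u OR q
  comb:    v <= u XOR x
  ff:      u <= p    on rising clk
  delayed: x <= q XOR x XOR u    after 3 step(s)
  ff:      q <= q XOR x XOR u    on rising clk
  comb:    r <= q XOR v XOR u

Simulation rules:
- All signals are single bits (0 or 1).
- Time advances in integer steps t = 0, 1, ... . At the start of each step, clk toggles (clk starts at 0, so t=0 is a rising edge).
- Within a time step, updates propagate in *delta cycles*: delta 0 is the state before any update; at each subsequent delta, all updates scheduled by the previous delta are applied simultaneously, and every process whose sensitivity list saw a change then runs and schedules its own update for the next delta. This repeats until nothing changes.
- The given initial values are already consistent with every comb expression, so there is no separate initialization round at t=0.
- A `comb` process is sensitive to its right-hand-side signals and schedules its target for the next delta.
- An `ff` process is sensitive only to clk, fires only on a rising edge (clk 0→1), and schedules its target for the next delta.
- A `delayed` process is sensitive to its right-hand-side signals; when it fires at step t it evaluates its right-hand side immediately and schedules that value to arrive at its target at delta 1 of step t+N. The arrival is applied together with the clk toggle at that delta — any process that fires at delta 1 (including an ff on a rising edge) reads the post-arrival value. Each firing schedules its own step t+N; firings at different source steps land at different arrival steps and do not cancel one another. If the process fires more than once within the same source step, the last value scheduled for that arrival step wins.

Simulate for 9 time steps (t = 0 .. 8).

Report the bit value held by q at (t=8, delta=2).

1

[bits: q,p,u,clk,r,x,v]
t=0: Δ0=1100100 Δ1=1101100 Δ2=1111100 Δ3=1111001 Δ4=1111101 | 4Δ
t=1: Δ0=1111101 Δ1=1110101 | 1Δ
t=2: Δ0=1110101 Δ1=1111101 Δ2=0111101 Δ3=0111001 | 3Δ
t=3: Δ0=0111001 Δ1=0110001 | 1Δ
t=4: Δ0=0110001 Δ1=0111001 Δ2=1111001 Δ3=1111101 | 3Δ
t=5: Δ0=1111101 Δ1=1110111 Δ2=1110110 Δ3=1110010 | 3Δ
t=6: Δ0=1110010 Δ1=1111010 | 1Δ
t=7: Δ0=1111010 Δ1=1110000 Δ2=1110001 Δ3=1110101 | 3Δ
t=8: Δ0=1110101 Δ1=1111111 Δ2=1111110 Δ3=1111010 | 3Δ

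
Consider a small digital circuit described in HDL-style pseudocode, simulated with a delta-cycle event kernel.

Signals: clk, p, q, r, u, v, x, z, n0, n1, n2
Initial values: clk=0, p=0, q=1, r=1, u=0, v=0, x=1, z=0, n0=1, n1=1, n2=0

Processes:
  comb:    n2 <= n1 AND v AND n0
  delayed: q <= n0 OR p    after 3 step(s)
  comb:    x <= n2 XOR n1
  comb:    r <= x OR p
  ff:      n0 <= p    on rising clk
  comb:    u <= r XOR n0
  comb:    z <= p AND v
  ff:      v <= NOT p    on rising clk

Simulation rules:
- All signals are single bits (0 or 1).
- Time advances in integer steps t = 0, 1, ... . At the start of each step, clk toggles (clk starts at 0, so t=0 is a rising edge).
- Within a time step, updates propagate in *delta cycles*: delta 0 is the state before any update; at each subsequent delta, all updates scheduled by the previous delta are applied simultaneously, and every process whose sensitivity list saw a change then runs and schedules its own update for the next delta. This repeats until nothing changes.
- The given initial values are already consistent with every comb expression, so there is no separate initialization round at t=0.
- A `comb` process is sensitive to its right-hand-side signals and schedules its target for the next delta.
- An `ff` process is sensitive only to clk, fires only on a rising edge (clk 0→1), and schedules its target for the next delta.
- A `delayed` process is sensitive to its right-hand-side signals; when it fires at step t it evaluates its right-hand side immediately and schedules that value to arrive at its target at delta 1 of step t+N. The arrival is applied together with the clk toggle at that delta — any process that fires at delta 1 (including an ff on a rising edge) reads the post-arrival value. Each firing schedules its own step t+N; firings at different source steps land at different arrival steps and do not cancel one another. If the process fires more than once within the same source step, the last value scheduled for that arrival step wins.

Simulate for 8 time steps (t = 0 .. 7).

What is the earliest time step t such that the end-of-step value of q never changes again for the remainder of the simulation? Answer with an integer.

[bits: p,n0,n1,x,u,clk,z,q,v,n2,r]
t=0: Δ0=01110001001 Δ1=01110101001 Δ2=00110101101 Δ3=00111101101 | 3Δ
t=1: Δ0=00111101101 Δ1=00111001101 | 1Δ
t=2: Δ0=00111001101 Δ1=00111101101 | 1Δ
t=3: Δ0=00111101101 Δ1=00111000101 | 1Δ
t=4: Δ0=00111000101 Δ1=00111100101 | 1Δ
t=5: Δ0=00111100101 Δ1=00111000101 | 1Δ
t=6: Δ0=00111000101 Δ1=00111100101 | 1Δ
t=7: Δ0=00111100101 Δ1=00111000101 | 1Δ

3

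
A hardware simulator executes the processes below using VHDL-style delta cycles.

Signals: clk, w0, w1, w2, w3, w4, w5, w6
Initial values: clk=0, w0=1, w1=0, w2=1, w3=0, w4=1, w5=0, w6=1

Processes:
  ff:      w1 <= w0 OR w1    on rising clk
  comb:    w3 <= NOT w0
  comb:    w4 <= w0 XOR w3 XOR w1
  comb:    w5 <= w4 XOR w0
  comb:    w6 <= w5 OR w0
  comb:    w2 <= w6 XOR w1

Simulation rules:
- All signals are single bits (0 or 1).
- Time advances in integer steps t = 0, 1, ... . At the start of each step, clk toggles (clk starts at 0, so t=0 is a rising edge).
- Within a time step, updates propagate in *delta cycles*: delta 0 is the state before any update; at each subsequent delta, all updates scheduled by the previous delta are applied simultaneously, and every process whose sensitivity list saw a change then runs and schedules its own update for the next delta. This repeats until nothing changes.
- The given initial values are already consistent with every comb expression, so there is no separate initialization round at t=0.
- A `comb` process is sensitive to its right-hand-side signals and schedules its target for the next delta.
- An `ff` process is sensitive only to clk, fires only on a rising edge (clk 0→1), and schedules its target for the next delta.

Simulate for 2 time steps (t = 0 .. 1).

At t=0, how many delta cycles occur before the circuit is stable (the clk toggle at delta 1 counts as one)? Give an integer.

4

t0.Δ0 w2=1 clk=0 w3=0 w0=1 w1=0 w5=0 w4=1 w6=1
t0.Δ1 w2=1 clk=1 w3=0 w0=1 w1=0 w5=0 w4=1 w6=1
t0.Δ2 w2=1 clk=1 w3=0 w0=1 w1=1 w5=0 w4=1 w6=1
t0.Δ3 w2=0 clk=1 w3=0 w0=1 w1=1 w5=0 w4=0 w6=1
t0.Δ4 w2=0 clk=1 w3=0 w0=1 w1=1 w5=1 w4=0 w6=1
t1.Δ0 w2=0 clk=1 w3=0 w0=1 w1=1 w5=1 w4=0 w6=1
t1.Δ1 w2=0 clk=0 w3=0 w0=1 w1=1 w5=1 w4=0 w6=1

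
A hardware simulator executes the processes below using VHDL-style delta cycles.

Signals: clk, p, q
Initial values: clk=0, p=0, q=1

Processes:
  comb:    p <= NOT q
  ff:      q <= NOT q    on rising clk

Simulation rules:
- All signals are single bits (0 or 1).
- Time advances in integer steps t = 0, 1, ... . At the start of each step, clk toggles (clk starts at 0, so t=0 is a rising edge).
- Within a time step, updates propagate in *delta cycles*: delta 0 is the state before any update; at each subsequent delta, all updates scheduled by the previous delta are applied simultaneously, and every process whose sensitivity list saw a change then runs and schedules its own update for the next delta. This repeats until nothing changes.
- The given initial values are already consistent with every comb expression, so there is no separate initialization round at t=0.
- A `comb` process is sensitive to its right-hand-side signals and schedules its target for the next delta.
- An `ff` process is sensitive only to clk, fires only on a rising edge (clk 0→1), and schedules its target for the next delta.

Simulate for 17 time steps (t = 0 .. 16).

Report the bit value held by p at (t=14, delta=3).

t0.Δ0 clk=0 q=1 p=0
t0.Δ1 clk=1 q=1 p=0
t0.Δ2 clk=1 q=0 p=0
t0.Δ3 clk=1 q=0 p=1
t1.Δ0 clk=1 q=0 p=1
t1.Δ1 clk=0 q=0 p=1
t2.Δ0 clk=0 q=0 p=1
t2.Δ1 clk=1 q=0 p=1
t2.Δ2 clk=1 q=1 p=1
t2.Δ3 clk=1 q=1 p=0
t3.Δ0 clk=1 q=1 p=0
t3.Δ1 clk=0 q=1 p=0
t4.Δ0 clk=0 q=1 p=0
t4.Δ1 clk=1 q=1 p=0
t4.Δ2 clk=1 q=0 p=0
t4.Δ3 clk=1 q=0 p=1
t5.Δ0 clk=1 q=0 p=1
t5.Δ1 clk=0 q=0 p=1
t6.Δ0 clk=0 q=0 p=1
t6.Δ1 clk=1 q=0 p=1
t6.Δ2 clk=1 q=1 p=1
t6.Δ3 clk=1 q=1 p=0
t7.Δ0 clk=1 q=1 p=0
t7.Δ1 clk=0 q=1 p=0
t8.Δ0 clk=0 q=1 p=0
t8.Δ1 clk=1 q=1 p=0
t8.Δ2 clk=1 q=0 p=0
t8.Δ3 clk=1 q=0 p=1
t9.Δ0 clk=1 q=0 p=1
t9.Δ1 clk=0 q=0 p=1
t10.Δ0 clk=0 q=0 p=1
t10.Δ1 clk=1 q=0 p=1
t10.Δ2 clk=1 q=1 p=1
t10.Δ3 clk=1 q=1 p=0
t11.Δ0 clk=1 q=1 p=0
t11.Δ1 clk=0 q=1 p=0
t12.Δ0 clk=0 q=1 p=0
t12.Δ1 clk=1 q=1 p=0
t12.Δ2 clk=1 q=0 p=0
t12.Δ3 clk=1 q=0 p=1
t13.Δ0 clk=1 q=0 p=1
t13.Δ1 clk=0 q=0 p=1
t14.Δ0 clk=0 q=0 p=1
t14.Δ1 clk=1 q=0 p=1
t14.Δ2 clk=1 q=1 p=1
t14.Δ3 clk=1 q=1 p=0
t15.Δ0 clk=1 q=1 p=0
t15.Δ1 clk=0 q=1 p=0
t16.Δ0 clk=0 q=1 p=0
t16.Δ1 clk=1 q=1 p=0
t16.Δ2 clk=1 q=0 p=0
t16.Δ3 clk=1 q=0 p=1

0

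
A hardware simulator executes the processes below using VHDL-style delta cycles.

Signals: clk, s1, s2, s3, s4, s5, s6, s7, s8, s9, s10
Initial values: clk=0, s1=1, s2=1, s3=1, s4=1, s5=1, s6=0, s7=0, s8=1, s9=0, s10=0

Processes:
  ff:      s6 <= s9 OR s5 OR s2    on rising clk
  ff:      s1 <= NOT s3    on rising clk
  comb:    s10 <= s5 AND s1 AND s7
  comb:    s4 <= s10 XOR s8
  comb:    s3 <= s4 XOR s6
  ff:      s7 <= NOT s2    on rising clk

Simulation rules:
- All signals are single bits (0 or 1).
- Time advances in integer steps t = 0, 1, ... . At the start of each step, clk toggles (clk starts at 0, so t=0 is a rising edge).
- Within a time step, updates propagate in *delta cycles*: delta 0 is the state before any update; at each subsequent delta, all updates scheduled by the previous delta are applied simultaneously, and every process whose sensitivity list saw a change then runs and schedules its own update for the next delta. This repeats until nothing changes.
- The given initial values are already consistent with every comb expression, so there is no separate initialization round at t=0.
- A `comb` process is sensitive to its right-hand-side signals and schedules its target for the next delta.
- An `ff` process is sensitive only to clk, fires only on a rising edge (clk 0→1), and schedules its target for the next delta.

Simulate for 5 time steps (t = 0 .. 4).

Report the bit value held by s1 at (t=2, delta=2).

[bits: s4,s9,s10,s7,s1,s3,clk,s2,s6,s8,s5]
t=0: Δ0=10001101011 Δ1=10001111011 Δ2=10000111111 Δ3=10000011111 | 3Δ
t=1: Δ0=10000011111 Δ1=10000001111 | 1Δ
t=2: Δ0=10000001111 Δ1=10000011111 Δ2=10001011111 | 2Δ
t=3: Δ0=10001011111 Δ1=10001001111 | 1Δ
t=4: Δ0=10001001111 Δ1=10001011111 | 1Δ

1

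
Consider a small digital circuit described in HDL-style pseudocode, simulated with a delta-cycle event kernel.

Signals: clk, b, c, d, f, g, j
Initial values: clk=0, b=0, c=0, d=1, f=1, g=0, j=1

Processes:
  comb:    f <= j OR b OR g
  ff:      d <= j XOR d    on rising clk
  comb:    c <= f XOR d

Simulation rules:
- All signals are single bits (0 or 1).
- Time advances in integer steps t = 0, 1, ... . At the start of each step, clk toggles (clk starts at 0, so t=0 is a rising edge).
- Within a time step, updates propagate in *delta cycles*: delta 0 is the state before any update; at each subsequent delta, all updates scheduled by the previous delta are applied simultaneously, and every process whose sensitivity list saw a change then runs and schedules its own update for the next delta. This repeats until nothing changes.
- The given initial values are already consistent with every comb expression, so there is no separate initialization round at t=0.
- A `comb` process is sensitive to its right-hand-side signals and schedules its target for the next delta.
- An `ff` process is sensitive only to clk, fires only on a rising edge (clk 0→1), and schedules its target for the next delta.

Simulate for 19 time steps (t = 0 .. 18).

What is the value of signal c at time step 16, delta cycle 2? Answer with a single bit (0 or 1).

t0.Δ0 b=0 g=0 d=1 f=1 clk=0 j=1 c=0
t0.Δ1 b=0 g=0 d=1 f=1 clk=1 j=1 c=0
t0.Δ2 b=0 g=0 d=0 f=1 clk=1 j=1 c=0
t0.Δ3 b=0 g=0 d=0 f=1 clk=1 j=1 c=1
t1.Δ0 b=0 g=0 d=0 f=1 clk=1 j=1 c=1
t1.Δ1 b=0 g=0 d=0 f=1 clk=0 j=1 c=1
t2.Δ0 b=0 g=0 d=0 f=1 clk=0 j=1 c=1
t2.Δ1 b=0 g=0 d=0 f=1 clk=1 j=1 c=1
t2.Δ2 b=0 g=0 d=1 f=1 clk=1 j=1 c=1
t2.Δ3 b=0 g=0 d=1 f=1 clk=1 j=1 c=0
t3.Δ0 b=0 g=0 d=1 f=1 clk=1 j=1 c=0
t3.Δ1 b=0 g=0 d=1 f=1 clk=0 j=1 c=0
t4.Δ0 b=0 g=0 d=1 f=1 clk=0 j=1 c=0
t4.Δ1 b=0 g=0 d=1 f=1 clk=1 j=1 c=0
t4.Δ2 b=0 g=0 d=0 f=1 clk=1 j=1 c=0
t4.Δ3 b=0 g=0 d=0 f=1 clk=1 j=1 c=1
t5.Δ0 b=0 g=0 d=0 f=1 clk=1 j=1 c=1
t5.Δ1 b=0 g=0 d=0 f=1 clk=0 j=1 c=1
t6.Δ0 b=0 g=0 d=0 f=1 clk=0 j=1 c=1
t6.Δ1 b=0 g=0 d=0 f=1 clk=1 j=1 c=1
t6.Δ2 b=0 g=0 d=1 f=1 clk=1 j=1 c=1
t6.Δ3 b=0 g=0 d=1 f=1 clk=1 j=1 c=0
t7.Δ0 b=0 g=0 d=1 f=1 clk=1 j=1 c=0
t7.Δ1 b=0 g=0 d=1 f=1 clk=0 j=1 c=0
t8.Δ0 b=0 g=0 d=1 f=1 clk=0 j=1 c=0
t8.Δ1 b=0 g=0 d=1 f=1 clk=1 j=1 c=0
t8.Δ2 b=0 g=0 d=0 f=1 clk=1 j=1 c=0
t8.Δ3 b=0 g=0 d=0 f=1 clk=1 j=1 c=1
t9.Δ0 b=0 g=0 d=0 f=1 clk=1 j=1 c=1
t9.Δ1 b=0 g=0 d=0 f=1 clk=0 j=1 c=1
t10.Δ0 b=0 g=0 d=0 f=1 clk=0 j=1 c=1
t10.Δ1 b=0 g=0 d=0 f=1 clk=1 j=1 c=1
t10.Δ2 b=0 g=0 d=1 f=1 clk=1 j=1 c=1
t10.Δ3 b=0 g=0 d=1 f=1 clk=1 j=1 c=0
t11.Δ0 b=0 g=0 d=1 f=1 clk=1 j=1 c=0
t11.Δ1 b=0 g=0 d=1 f=1 clk=0 j=1 c=0
t12.Δ0 b=0 g=0 d=1 f=1 clk=0 j=1 c=0
t12.Δ1 b=0 g=0 d=1 f=1 clk=1 j=1 c=0
t12.Δ2 b=0 g=0 d=0 f=1 clk=1 j=1 c=0
t12.Δ3 b=0 g=0 d=0 f=1 clk=1 j=1 c=1
t13.Δ0 b=0 g=0 d=0 f=1 clk=1 j=1 c=1
t13.Δ1 b=0 g=0 d=0 f=1 clk=0 j=1 c=1
t14.Δ0 b=0 g=0 d=0 f=1 clk=0 j=1 c=1
t14.Δ1 b=0 g=0 d=0 f=1 clk=1 j=1 c=1
t14.Δ2 b=0 g=0 d=1 f=1 clk=1 j=1 c=1
t14.Δ3 b=0 g=0 d=1 f=1 clk=1 j=1 c=0
t15.Δ0 b=0 g=0 d=1 f=1 clk=1 j=1 c=0
t15.Δ1 b=0 g=0 d=1 f=1 clk=0 j=1 c=0
t16.Δ0 b=0 g=0 d=1 f=1 clk=0 j=1 c=0
t16.Δ1 b=0 g=0 d=1 f=1 clk=1 j=1 c=0
t16.Δ2 b=0 g=0 d=0 f=1 clk=1 j=1 c=0
t16.Δ3 b=0 g=0 d=0 f=1 clk=1 j=1 c=1
t17.Δ0 b=0 g=0 d=0 f=1 clk=1 j=1 c=1
t17.Δ1 b=0 g=0 d=0 f=1 clk=0 j=1 c=1
t18.Δ0 b=0 g=0 d=0 f=1 clk=0 j=1 c=1
t18.Δ1 b=0 g=0 d=0 f=1 clk=1 j=1 c=1
t18.Δ2 b=0 g=0 d=1 f=1 clk=1 j=1 c=1
t18.Δ3 b=0 g=0 d=1 f=1 clk=1 j=1 c=0

0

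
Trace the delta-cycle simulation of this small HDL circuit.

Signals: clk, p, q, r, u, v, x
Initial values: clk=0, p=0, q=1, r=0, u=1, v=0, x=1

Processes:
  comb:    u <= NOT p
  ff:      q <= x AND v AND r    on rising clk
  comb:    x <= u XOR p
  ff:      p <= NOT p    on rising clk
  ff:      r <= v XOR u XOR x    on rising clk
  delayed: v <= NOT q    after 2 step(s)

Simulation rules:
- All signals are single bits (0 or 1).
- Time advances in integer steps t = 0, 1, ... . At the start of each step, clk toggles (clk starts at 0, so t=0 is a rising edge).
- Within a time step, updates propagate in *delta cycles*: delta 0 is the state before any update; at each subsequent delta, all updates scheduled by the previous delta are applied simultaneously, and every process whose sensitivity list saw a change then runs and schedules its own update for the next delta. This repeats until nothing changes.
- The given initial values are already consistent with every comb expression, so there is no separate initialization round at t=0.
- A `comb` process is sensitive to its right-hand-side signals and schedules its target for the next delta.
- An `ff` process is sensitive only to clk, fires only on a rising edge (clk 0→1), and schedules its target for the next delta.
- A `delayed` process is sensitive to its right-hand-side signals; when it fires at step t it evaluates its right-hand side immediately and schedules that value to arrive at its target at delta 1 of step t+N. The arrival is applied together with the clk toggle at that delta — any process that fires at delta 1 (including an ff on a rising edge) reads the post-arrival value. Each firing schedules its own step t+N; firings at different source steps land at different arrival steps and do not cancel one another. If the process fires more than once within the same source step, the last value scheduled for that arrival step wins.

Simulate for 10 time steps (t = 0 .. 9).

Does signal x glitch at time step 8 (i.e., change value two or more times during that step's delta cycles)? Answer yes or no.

yes

t=0 Δ0: r=0 p=0 clk=0 u=1 v=0 q=1 x=1
  Δ1: clk:0→1
  Δ2: p:0→1, q:1→0
  Δ3: u:1→0, x:1→0
  Δ4: x:0→1
  (4Δ to stable)
t=1 Δ0: r=0 p=1 clk=1 u=0 v=0 q=0 x=1
  Δ1: clk:1→0
  (1Δ to stable)
t=2 Δ0: r=0 p=1 clk=0 u=0 v=0 q=0 x=1
  Δ1: clk:0→1, v:0→1
  Δ2: p:1→0
  Δ3: u:0→1, x:1→0
  Δ4: x:0→1
  (4Δ to stable)
t=3 Δ0: r=0 p=0 clk=1 u=1 v=1 q=0 x=1
  Δ1: clk:1→0
  (1Δ to stable)
t=4 Δ0: r=0 p=0 clk=0 u=1 v=1 q=0 x=1
  Δ1: clk:0→1
  Δ2: r:0→1, p:0→1
  Δ3: u:1→0, x:1→0
  Δ4: x:0→1
  (4Δ to stable)
t=5 Δ0: r=1 p=1 clk=1 u=0 v=1 q=0 x=1
  Δ1: clk:1→0
  (1Δ to stable)
t=6 Δ0: r=1 p=1 clk=0 u=0 v=1 q=0 x=1
  Δ1: clk:0→1
  Δ2: r:1→0, p:1→0, q:0→1
  Δ3: u:0→1, x:1→0
  Δ4: x:0→1
  (4Δ to stable)
t=7 Δ0: r=0 p=0 clk=1 u=1 v=1 q=1 x=1
  Δ1: clk:1→0
  (1Δ to stable)
t=8 Δ0: r=0 p=0 clk=0 u=1 v=1 q=1 x=1
  Δ1: clk:0→1, v:1→0
  Δ2: p:0→1, q:1→0
  Δ3: u:1→0, x:1→0
  Δ4: x:0→1
  (4Δ to stable)
t=9 Δ0: r=0 p=1 clk=1 u=0 v=0 q=0 x=1
  Δ1: clk:1→0
  (1Δ to stable)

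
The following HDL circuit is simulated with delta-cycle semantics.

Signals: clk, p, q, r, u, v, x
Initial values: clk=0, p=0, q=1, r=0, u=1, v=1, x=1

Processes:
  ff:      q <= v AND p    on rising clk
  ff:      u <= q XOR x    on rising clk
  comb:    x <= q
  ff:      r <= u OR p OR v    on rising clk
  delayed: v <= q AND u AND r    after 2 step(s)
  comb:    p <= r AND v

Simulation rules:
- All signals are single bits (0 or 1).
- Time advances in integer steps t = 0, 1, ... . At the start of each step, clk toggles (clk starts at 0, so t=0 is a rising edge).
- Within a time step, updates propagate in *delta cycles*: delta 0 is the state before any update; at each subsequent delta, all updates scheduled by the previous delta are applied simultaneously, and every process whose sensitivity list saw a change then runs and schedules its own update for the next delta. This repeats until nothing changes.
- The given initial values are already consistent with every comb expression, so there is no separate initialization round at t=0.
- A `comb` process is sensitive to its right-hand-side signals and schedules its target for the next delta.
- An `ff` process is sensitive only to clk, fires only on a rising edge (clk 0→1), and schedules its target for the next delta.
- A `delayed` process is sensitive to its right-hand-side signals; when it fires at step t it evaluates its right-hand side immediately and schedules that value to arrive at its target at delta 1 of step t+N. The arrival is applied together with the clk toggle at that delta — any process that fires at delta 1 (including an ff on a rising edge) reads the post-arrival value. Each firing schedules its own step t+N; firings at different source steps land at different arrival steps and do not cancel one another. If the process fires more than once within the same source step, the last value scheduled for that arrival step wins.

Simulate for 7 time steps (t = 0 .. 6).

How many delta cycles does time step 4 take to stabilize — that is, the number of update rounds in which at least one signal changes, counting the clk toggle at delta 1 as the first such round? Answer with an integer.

2

t=0 Δ0: x=1 q=1 clk=0 p=0 r=0 u=1 v=1
  Δ1: clk:0→1
  Δ2: q:1→0, r:0→1, u:1→0
  Δ3: x:1→0, p:0→1
  (3Δ to stable)
t=1 Δ0: x=0 q=0 clk=1 p=1 r=1 u=0 v=1
  Δ1: clk:1→0
  (1Δ to stable)
t=2 Δ0: x=0 q=0 clk=0 p=1 r=1 u=0 v=1
  Δ1: clk:0→1, v:1→0
  Δ2: p:1→0
  (2Δ to stable)
t=3 Δ0: x=0 q=0 clk=1 p=0 r=1 u=0 v=0
  Δ1: clk:1→0
  (1Δ to stable)
t=4 Δ0: x=0 q=0 clk=0 p=0 r=1 u=0 v=0
  Δ1: clk:0→1
  Δ2: r:1→0
  (2Δ to stable)
t=5 Δ0: x=0 q=0 clk=1 p=0 r=0 u=0 v=0
  Δ1: clk:1→0
  (1Δ to stable)
t=6 Δ0: x=0 q=0 clk=0 p=0 r=0 u=0 v=0
  Δ1: clk:0→1
  (1Δ to stable)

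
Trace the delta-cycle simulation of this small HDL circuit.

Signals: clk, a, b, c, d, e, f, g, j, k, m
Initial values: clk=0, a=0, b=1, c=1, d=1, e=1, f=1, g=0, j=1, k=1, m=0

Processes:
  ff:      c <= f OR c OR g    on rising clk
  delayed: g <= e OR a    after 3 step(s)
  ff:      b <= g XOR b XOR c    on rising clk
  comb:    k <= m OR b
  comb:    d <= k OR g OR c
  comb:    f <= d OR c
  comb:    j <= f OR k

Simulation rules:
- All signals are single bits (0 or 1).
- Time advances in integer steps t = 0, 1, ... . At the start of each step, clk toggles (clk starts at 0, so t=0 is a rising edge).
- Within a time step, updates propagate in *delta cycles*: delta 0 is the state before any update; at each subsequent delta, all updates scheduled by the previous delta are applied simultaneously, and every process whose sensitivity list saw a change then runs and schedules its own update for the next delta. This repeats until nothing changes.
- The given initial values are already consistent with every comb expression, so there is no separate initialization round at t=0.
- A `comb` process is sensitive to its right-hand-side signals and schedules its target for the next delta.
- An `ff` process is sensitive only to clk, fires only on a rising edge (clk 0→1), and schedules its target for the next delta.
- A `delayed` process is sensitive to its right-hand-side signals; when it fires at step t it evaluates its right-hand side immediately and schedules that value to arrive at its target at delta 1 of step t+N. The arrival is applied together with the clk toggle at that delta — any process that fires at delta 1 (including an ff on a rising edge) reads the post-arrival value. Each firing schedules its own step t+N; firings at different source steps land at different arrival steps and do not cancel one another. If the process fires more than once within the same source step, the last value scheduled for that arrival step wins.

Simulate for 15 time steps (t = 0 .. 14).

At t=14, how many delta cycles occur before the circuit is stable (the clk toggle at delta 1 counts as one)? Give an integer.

t0.Δ0 j=1 m=0 k=1 clk=0 b=1 f=1 g=0 c=1 a=0 e=1 d=1
t0.Δ1 j=1 m=0 k=1 clk=1 b=1 f=1 g=0 c=1 a=0 e=1 d=1
t0.Δ2 j=1 m=0 k=1 clk=1 b=0 f=1 g=0 c=1 a=0 e=1 d=1
t0.Δ3 j=1 m=0 k=0 clk=1 b=0 f=1 g=0 c=1 a=0 e=1 d=1
t1.Δ0 j=1 m=0 k=0 clk=1 b=0 f=1 g=0 c=1 a=0 e=1 d=1
t1.Δ1 j=1 m=0 k=0 clk=0 b=0 f=1 g=0 c=1 a=0 e=1 d=1
t2.Δ0 j=1 m=0 k=0 clk=0 b=0 f=1 g=0 c=1 a=0 e=1 d=1
t2.Δ1 j=1 m=0 k=0 clk=1 b=0 f=1 g=0 c=1 a=0 e=1 d=1
t2.Δ2 j=1 m=0 k=0 clk=1 b=1 f=1 g=0 c=1 a=0 e=1 d=1
t2.Δ3 j=1 m=0 k=1 clk=1 b=1 f=1 g=0 c=1 a=0 e=1 d=1
t3.Δ0 j=1 m=0 k=1 clk=1 b=1 f=1 g=0 c=1 a=0 e=1 d=1
t3.Δ1 j=1 m=0 k=1 clk=0 b=1 f=1 g=0 c=1 a=0 e=1 d=1
t4.Δ0 j=1 m=0 k=1 clk=0 b=1 f=1 g=0 c=1 a=0 e=1 d=1
t4.Δ1 j=1 m=0 k=1 clk=1 b=1 f=1 g=0 c=1 a=0 e=1 d=1
t4.Δ2 j=1 m=0 k=1 clk=1 b=0 f=1 g=0 c=1 a=0 e=1 d=1
t4.Δ3 j=1 m=0 k=0 clk=1 b=0 f=1 g=0 c=1 a=0 e=1 d=1
t5.Δ0 j=1 m=0 k=0 clk=1 b=0 f=1 g=0 c=1 a=0 e=1 d=1
t5.Δ1 j=1 m=0 k=0 clk=0 b=0 f=1 g=0 c=1 a=0 e=1 d=1
t6.Δ0 j=1 m=0 k=0 clk=0 b=0 f=1 g=0 c=1 a=0 e=1 d=1
t6.Δ1 j=1 m=0 k=0 clk=1 b=0 f=1 g=0 c=1 a=0 e=1 d=1
t6.Δ2 j=1 m=0 k=0 clk=1 b=1 f=1 g=0 c=1 a=0 e=1 d=1
t6.Δ3 j=1 m=0 k=1 clk=1 b=1 f=1 g=0 c=1 a=0 e=1 d=1
t7.Δ0 j=1 m=0 k=1 clk=1 b=1 f=1 g=0 c=1 a=0 e=1 d=1
t7.Δ1 j=1 m=0 k=1 clk=0 b=1 f=1 g=0 c=1 a=0 e=1 d=1
t8.Δ0 j=1 m=0 k=1 clk=0 b=1 f=1 g=0 c=1 a=0 e=1 d=1
t8.Δ1 j=1 m=0 k=1 clk=1 b=1 f=1 g=0 c=1 a=0 e=1 d=1
t8.Δ2 j=1 m=0 k=1 clk=1 b=0 f=1 g=0 c=1 a=0 e=1 d=1
t8.Δ3 j=1 m=0 k=0 clk=1 b=0 f=1 g=0 c=1 a=0 e=1 d=1
t9.Δ0 j=1 m=0 k=0 clk=1 b=0 f=1 g=0 c=1 a=0 e=1 d=1
t9.Δ1 j=1 m=0 k=0 clk=0 b=0 f=1 g=0 c=1 a=0 e=1 d=1
t10.Δ0 j=1 m=0 k=0 clk=0 b=0 f=1 g=0 c=1 a=0 e=1 d=1
t10.Δ1 j=1 m=0 k=0 clk=1 b=0 f=1 g=0 c=1 a=0 e=1 d=1
t10.Δ2 j=1 m=0 k=0 clk=1 b=1 f=1 g=0 c=1 a=0 e=1 d=1
t10.Δ3 j=1 m=0 k=1 clk=1 b=1 f=1 g=0 c=1 a=0 e=1 d=1
t11.Δ0 j=1 m=0 k=1 clk=1 b=1 f=1 g=0 c=1 a=0 e=1 d=1
t11.Δ1 j=1 m=0 k=1 clk=0 b=1 f=1 g=0 c=1 a=0 e=1 d=1
t12.Δ0 j=1 m=0 k=1 clk=0 b=1 f=1 g=0 c=1 a=0 e=1 d=1
t12.Δ1 j=1 m=0 k=1 clk=1 b=1 f=1 g=0 c=1 a=0 e=1 d=1
t12.Δ2 j=1 m=0 k=1 clk=1 b=0 f=1 g=0 c=1 a=0 e=1 d=1
t12.Δ3 j=1 m=0 k=0 clk=1 b=0 f=1 g=0 c=1 a=0 e=1 d=1
t13.Δ0 j=1 m=0 k=0 clk=1 b=0 f=1 g=0 c=1 a=0 e=1 d=1
t13.Δ1 j=1 m=0 k=0 clk=0 b=0 f=1 g=0 c=1 a=0 e=1 d=1
t14.Δ0 j=1 m=0 k=0 clk=0 b=0 f=1 g=0 c=1 a=0 e=1 d=1
t14.Δ1 j=1 m=0 k=0 clk=1 b=0 f=1 g=0 c=1 a=0 e=1 d=1
t14.Δ2 j=1 m=0 k=0 clk=1 b=1 f=1 g=0 c=1 a=0 e=1 d=1
t14.Δ3 j=1 m=0 k=1 clk=1 b=1 f=1 g=0 c=1 a=0 e=1 d=1

3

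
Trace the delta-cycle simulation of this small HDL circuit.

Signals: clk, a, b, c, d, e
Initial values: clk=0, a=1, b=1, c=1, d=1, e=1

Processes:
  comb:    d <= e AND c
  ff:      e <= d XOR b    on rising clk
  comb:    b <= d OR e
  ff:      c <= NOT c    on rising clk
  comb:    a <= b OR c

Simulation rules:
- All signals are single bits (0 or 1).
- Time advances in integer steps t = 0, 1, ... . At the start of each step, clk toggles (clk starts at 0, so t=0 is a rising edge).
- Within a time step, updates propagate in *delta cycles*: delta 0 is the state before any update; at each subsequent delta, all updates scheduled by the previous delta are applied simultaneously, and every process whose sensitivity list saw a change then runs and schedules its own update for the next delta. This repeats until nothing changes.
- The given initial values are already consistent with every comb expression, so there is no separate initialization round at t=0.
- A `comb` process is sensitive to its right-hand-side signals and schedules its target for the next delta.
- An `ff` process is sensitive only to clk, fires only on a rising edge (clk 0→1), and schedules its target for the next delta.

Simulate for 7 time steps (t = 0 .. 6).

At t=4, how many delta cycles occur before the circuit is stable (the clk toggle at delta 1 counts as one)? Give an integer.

t=0 Δ0: e=1 b=1 d=1 a=1 clk=0 c=1
  Δ1: clk:0→1
  Δ2: e:1→0, c:1→0
  Δ3: d:1→0
  Δ4: b:1→0
  Δ5: a:1→0
  (5Δ to stable)
t=1 Δ0: e=0 b=0 d=0 a=0 clk=1 c=0
  Δ1: clk:1→0
  (1Δ to stable)
t=2 Δ0: e=0 b=0 d=0 a=0 clk=0 c=0
  Δ1: clk:0→1
  Δ2: c:0→1
  Δ3: a:0→1
  (3Δ to stable)
t=3 Δ0: e=0 b=0 d=0 a=1 clk=1 c=1
  Δ1: clk:1→0
  (1Δ to stable)
t=4 Δ0: e=0 b=0 d=0 a=1 clk=0 c=1
  Δ1: clk:0→1
  Δ2: c:1→0
  Δ3: a:1→0
  (3Δ to stable)
t=5 Δ0: e=0 b=0 d=0 a=0 clk=1 c=0
  Δ1: clk:1→0
  (1Δ to stable)
t=6 Δ0: e=0 b=0 d=0 a=0 clk=0 c=0
  Δ1: clk:0→1
  Δ2: c:0→1
  Δ3: a:0→1
  (3Δ to stable)

3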